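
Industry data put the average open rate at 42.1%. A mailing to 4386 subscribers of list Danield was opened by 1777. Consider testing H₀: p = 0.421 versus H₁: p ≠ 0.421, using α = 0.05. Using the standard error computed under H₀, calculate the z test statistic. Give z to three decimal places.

z = -2.126

p̂ = 1777/4386 ≈ 0.405153.
Standard error under H₀: √(0.421×0.579/4386) = 0.007455.
z = (0.405153 − 0.421)/0.007455 = -0.015847/0.007455 = -2.126.
p-value = 2·P(Z > 2.126) ≈ 0.0335. With α = 0.05, reject H₀.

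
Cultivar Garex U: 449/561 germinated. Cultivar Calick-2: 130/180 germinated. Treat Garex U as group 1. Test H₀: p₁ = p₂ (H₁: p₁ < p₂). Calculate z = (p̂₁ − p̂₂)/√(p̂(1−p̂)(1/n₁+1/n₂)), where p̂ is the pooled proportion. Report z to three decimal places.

p̂₁ = 449/561 ≈ 0.80036, p̂₂ = 130/180 ≈ 0.72222.
Pooled p̂ = (449+130)/(561+180) = 579/741 = 0.78138.
SE = √(0.170827 × 0.00733809) = 0.03541.
z = (0.80036 − 0.72222)/0.03541 = 0.07814/0.03541 = 2.207.
p-value = P(Z < 2.207) ≈ 0.9863.

z = 2.207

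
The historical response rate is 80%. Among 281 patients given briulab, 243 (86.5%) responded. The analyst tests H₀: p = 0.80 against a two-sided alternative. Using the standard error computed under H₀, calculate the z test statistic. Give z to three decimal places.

z = 2.714

p̂ = 243/281 ≈ 0.864769.
Under H₀, SE = √(0.8·0.2/281) = √(0.000569395) = 0.023862.
z = (0.864769 − 0.8)/0.023862 = 0.064769/0.023862 = 2.714.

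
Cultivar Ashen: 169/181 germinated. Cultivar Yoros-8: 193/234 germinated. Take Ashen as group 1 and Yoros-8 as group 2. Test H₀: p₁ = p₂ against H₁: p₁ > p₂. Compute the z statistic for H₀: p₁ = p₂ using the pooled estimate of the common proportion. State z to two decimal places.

p̂₁ = 169/181 = 0.9337, p̂₂ = 193/234 = 0.8248.
Pooled p̂ = (169+193)/(181+234) = 362/415 = 0.8723.
SE = √(p̂(1−p̂)(1/n₁+1/n₂)) = √(0.8723·0.1277·0.00979837) = √(0.00109155) = 0.0330.
z = (0.9337 − 0.8248)/0.0330 = 0.1089/0.0330 = 3.30.
p-value = P(Z > 3.297) ≈ 0.0005.

z = 3.30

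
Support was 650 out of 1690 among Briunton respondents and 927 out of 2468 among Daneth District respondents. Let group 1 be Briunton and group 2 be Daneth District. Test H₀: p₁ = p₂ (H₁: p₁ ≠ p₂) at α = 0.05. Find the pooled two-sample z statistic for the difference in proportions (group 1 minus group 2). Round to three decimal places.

p̂₁ = 650/1690 ≈ 0.38462, p̂₂ = 927/2468 ≈ 0.37561.
Pooled p̂ = (650+927)/(1690+2468) = 1577/4158 = 0.37927.
SE = √(0.235424 × 0.000996902) = 0.01532.
z = (0.38462 − 0.37561)/0.01532 = 0.00901/0.01532 = 0.588.
Two-sided p-value ≈ 2·Φ(−0.588) = 0.5566. With α = 0.05, fail to reject H₀.

z = 0.588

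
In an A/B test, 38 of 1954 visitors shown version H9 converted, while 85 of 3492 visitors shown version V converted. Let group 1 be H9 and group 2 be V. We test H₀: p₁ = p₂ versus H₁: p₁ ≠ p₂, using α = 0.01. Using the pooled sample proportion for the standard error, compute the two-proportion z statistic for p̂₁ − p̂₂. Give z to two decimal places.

p̂₁ = 38/1954 ≈ 0.0194, p̂₂ = 85/3492 ≈ 0.0243.
Pooled p̂ = (38+85)/(1954+3492) = 123/5446 = 0.0226.
SE = √(p̂(1−p̂)(1/n₁+1/n₂)) = √(0.0226·0.9774·0.00079814) = √(1.76192e-05) = 0.0042.
z = (0.0194 − 0.0243)/0.0042 = -0.0049/0.0042 = -1.17.
Two-sided p-value ≈ 2·Φ(−1.166) = 0.2436, so at α = 0.01 we fail to reject H₀.

z = -1.17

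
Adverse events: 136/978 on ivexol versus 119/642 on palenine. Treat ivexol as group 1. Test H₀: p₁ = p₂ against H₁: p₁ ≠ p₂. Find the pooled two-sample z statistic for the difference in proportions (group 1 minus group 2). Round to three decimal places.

z = -2.503

p̂₁ = 136/978 ≈ 0.13906, p̂₂ = 119/642 ≈ 0.18536.
Pooled p̂ = (136+119)/(978+642) = 255/1620 = 0.15741.
SE = √(0.13263 × 0.00258013) = 0.01850.
z = (0.13906 − 0.18536)/0.01850 = -0.04630/0.01850 = -2.503.
p-value = 2·P(Z > 2.503) ≈ 0.0123.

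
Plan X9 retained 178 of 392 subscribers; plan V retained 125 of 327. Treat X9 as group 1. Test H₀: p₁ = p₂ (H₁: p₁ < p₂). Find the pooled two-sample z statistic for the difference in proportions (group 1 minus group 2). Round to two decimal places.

z = 1.94

p̂₁ = 178/392 = 0.4541, p̂₂ = 125/327 = 0.3823.
Pooled p̂ = (178+125)/(392+327) = 303/719 = 0.4214.
SE = √(0.243825 × 0.00560912) = 0.0370.
z = (0.4541 − 0.3823)/0.0370 = 0.0718/0.0370 = 1.94.
p-value = P(Z < 1.942) ≈ 0.9739.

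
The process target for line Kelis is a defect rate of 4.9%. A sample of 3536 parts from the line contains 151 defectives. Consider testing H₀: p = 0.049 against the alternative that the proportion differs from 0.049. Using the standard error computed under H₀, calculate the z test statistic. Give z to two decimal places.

p̂ = 151/3536 ≈ 0.042704.
Standard error under H₀: √(0.049×0.951/3536) = 0.003630.
z = (0.042704 − 0.049)/0.003630 = -0.006296/0.003630 = -1.73.

z = -1.73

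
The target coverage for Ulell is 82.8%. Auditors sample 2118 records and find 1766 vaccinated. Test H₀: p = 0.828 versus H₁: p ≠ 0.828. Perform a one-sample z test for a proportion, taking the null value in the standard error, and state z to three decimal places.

p̂ = 1766/2118 = 0.833805.
Under H₀, SE = √(0.828·0.172/2118) = √(6.72408e-05) = 0.008200.
z = (0.833805 − 0.828)/0.008200 = 0.005805/0.008200 = 0.708.
Two-sided p-value ≈ 2·Φ(−0.708) = 0.4790.

z = 0.708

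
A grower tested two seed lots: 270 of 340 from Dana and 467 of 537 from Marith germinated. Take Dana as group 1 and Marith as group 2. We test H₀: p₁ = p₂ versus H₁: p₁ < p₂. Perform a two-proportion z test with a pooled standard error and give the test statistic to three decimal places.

z = -2.975

p̂₁ = 270/340 = 0.794118, p̂₂ = 467/537 = 0.869646.
Pooled p̂ = (270+467)/(340+537) = 737/877 = 0.840365.
SE = √(p̂(1−p̂)(1/n₁+1/n₂)) = √(0.840365·0.159635·0.00480337) = √(0.000644381) = 0.025385.
z = (0.794118 − 0.869646)/0.025385 = -0.075528/0.025385 = -2.975.
p-value = P(Z < -2.975) ≈ 0.0015.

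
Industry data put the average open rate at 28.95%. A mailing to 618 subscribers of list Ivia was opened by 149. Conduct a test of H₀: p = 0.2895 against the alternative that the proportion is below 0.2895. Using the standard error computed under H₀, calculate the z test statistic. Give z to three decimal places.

p̂ = 149/618 = 0.241100.
Under H₀, SE = √(0.2895·0.7105/618) = √(0.000332831) = 0.018244.
z = (0.241100 − 0.2895)/0.018244 = -0.048400/0.018244 = -2.653.
p-value = P(Z < -2.653) ≈ 0.0040.

z = -2.653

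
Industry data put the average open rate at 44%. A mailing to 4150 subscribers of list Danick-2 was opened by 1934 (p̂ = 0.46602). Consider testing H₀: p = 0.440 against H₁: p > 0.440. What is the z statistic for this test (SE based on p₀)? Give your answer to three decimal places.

z = 3.377

p̂ = 1934/4150 ≈ 0.4660241.
Under H₀, SE = √(0.44·0.56/4150) = √(5.93735e-05) = 0.0077054.
z = (0.4660241 − 0.44)/0.0077054 = 0.0260241/0.0077054 = 3.377.
p-value = P(Z > 3.377) ≈ 0.0004.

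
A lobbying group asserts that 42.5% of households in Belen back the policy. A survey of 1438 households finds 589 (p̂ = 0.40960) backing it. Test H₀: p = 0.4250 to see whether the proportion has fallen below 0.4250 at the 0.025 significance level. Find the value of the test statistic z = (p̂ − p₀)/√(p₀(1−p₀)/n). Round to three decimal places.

z = -1.182

p̂ = 589/1438 ≈ 0.409597.
Standard error under H₀: √(0.425×0.575/1438) = 0.013036.
z = (0.409597 − 0.425)/0.013036 = -0.015403/0.013036 = -1.182.
p-value = P(Z < -1.182) ≈ 0.1187; since p > α = 0.025, fail to reject H₀.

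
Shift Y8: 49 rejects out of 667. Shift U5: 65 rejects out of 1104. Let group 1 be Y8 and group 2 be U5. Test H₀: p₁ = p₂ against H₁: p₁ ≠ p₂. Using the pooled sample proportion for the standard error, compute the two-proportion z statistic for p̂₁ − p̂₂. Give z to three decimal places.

p̂₁ = 49/667 ≈ 0.073463, p̂₂ = 65/1104 ≈ 0.058877.
Pooled p̂ = (49+65)/(667+1104) = 114/1771 = 0.064370.
SE = √(p̂(1−p̂)(1/n₁+1/n₂)) = √(0.064370·0.935630·0.00240505) = √(0.000144848) = 0.012035.
z = (0.073463 − 0.058877)/0.012035 = 0.014586/0.012035 = 1.212.
Two-sided p-value ≈ 2·Φ(−1.212) = 0.2255.

z = 1.212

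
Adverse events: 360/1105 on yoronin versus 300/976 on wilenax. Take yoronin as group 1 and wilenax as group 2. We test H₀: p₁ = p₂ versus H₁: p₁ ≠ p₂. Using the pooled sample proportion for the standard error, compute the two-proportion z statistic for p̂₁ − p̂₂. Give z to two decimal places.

z = 0.90

p̂₁ = 360/1105 = 0.3258, p̂₂ = 300/976 = 0.3074.
Pooled p̂ = (360+300)/(1105+976) = 660/2081 = 0.3172.
SE = √(p̂(1−p̂)(1/n₁+1/n₂)) = √(0.3172·0.6828·0.00192957) = √(0.000417882) = 0.0204.
z = (0.3258 − 0.3074)/0.0204 = 0.0184/0.0204 = 0.90.
Two-sided p-value ≈ 2·Φ(−0.901) = 0.3677.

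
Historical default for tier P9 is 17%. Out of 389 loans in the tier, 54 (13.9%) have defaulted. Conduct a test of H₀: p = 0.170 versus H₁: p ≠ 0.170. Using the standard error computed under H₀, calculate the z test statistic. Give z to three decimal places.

p̂ = 54/389 ≈ 0.13882.
Under H₀, SE = √(0.17·0.83/389) = √(0.000362725) = 0.01905.
z = (0.13882 − 0.17)/0.01905 = -0.03118/0.01905 = -1.637.

z = -1.637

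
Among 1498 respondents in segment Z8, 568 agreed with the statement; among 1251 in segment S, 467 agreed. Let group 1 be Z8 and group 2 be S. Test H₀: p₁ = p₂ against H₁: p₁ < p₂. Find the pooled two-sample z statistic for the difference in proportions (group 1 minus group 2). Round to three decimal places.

z = 0.316

p̂₁ = 568/1498 = 0.37917, p̂₂ = 467/1251 = 0.37330.
Pooled p̂ = (568+467)/(1498+1251) = 1035/2749 = 0.37650.
SE = √(p̂(1−p̂)(1/n₁+1/n₂)) = √(0.37650·0.62350·0.00146692) = √(0.000344356) = 0.01856.
z = (0.37917 − 0.37330)/0.01856 = 0.00587/0.01856 = 0.316.
p-value = P(Z < 0.316) ≈ 0.6241.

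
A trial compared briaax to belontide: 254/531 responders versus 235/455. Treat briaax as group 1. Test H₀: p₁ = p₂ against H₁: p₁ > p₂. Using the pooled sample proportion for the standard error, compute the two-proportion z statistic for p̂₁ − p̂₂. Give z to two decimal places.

p̂₁ = 254/531 = 0.47834, p̂₂ = 235/455 = 0.51648.
Pooled p̂ = (254+235)/(531+455) = 489/986 = 0.49594.
SE = √(p̂(1−p̂)(1/n₁+1/n₂)) = √(0.49594·0.50406·0.00408104) = √(0.00102019) = 0.03194.
z = (0.47834 − 0.51648)/0.03194 = -0.03814/0.03194 = -1.19.
p-value = P(Z > -1.194) ≈ 0.8838.

z = -1.19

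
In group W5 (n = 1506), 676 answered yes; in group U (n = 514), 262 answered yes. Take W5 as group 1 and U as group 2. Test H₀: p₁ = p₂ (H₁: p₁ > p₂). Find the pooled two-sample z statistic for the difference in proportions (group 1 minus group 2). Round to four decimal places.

p̂₁ = 676/1506 = 0.448871, p̂₂ = 262/514 = 0.509728.
Pooled p̂ = (676+262)/(1506+514) = 938/2020 = 0.464356.
SE = √(0.24873 × 0.00260954) = 0.025477.
z = (0.448871 − 0.509728)/0.025477 = -0.060857/0.025477 = -2.3887.

z = -2.3887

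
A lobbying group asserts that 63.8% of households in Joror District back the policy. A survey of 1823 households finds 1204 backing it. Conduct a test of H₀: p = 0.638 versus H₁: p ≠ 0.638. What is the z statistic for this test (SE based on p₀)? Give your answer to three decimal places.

z = 1.995

p̂ = 1204/1823 ≈ 0.6604498.
Under H₀, SE = √(0.638·0.362/1823) = √(0.00012669) = 0.0112557.
z = (0.6604498 − 0.638)/0.0112557 = 0.0224498/0.0112557 = 1.995.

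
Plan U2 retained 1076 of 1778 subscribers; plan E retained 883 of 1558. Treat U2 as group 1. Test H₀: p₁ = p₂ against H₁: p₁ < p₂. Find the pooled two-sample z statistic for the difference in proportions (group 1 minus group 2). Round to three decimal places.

p̂₁ = 1076/1778 ≈ 0.605174, p̂₂ = 883/1558 ≈ 0.566752.
Pooled p̂ = (1076+883)/(1778+1558) = 1959/3336 = 0.587230.
SE = √(0.242391 × 0.00120428) = 0.017085.
z = (0.605174 − 0.566752)/0.017085 = 0.038422/0.017085 = 2.249.

z = 2.249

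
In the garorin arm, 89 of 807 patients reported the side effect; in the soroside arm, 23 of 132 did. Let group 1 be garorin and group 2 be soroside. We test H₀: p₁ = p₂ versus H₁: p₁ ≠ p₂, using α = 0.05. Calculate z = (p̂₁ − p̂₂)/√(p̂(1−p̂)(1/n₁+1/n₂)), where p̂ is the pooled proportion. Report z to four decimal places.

p̂₁ = 89/807 = 0.110285, p̂₂ = 23/132 = 0.174242.
Pooled p̂ = (89+23)/(807+132) = 112/939 = 0.119276.
SE = √(p̂(1−p̂)(1/n₁+1/n₂)) = √(0.119276·0.880724·0.00881491) = √(0.000925999) = 0.030430.
z = (0.110285 − 0.174242)/0.030430 = -0.063957/0.030430 = -2.1018.
Two-sided p-value ≈ 2·Φ(−2.102) = 0.0356, so at α = 0.05 we reject H₀.

z = -2.1018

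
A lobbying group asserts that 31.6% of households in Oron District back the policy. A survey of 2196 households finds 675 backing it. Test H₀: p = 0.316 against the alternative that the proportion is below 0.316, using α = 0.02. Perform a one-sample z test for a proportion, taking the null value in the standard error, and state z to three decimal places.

z = -0.869

p̂ = 675/2196 = 0.30738.
SE = √(p₀(1−p₀)/n) = √(0.21614/2196) = 0.00992.
z = (0.30738 − 0.316)/0.00992 = -0.00862/0.00992 = -0.869.
p-value = P(Z < -0.869) ≈ 0.1924; since p > α = 0.02, fail to reject H₀.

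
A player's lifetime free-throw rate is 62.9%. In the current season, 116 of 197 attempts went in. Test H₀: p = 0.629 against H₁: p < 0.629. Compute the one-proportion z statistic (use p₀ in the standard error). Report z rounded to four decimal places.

p̂ = 116/197 = 0.588832.
SE = √(p₀(1−p₀)/n) = √(0.23336/197) = 0.034417.
z = (0.588832 − 0.629)/0.034417 = -0.040168/0.034417 = -1.1671.
p-value = P(Z < -1.167) ≈ 0.1216.

z = -1.1671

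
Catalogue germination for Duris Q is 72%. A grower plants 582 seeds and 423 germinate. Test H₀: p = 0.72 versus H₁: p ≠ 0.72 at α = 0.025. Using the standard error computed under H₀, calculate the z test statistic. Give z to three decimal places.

z = 0.366

p̂ = 423/582 ≈ 0.726804.
Under H₀, SE = √(0.72·0.28/582) = √(0.000346392) = 0.018612.
z = (0.726804 − 0.72)/0.018612 = 0.006804/0.018612 = 0.366.
p-value = 2·P(Z > 0.366) ≈ 0.7147; since p > α = 0.025, fail to reject H₀.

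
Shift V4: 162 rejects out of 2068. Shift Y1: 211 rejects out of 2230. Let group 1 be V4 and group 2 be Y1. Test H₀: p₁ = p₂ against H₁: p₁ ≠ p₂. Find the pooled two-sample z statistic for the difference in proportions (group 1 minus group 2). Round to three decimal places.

p̂₁ = 162/2068 ≈ 0.07834, p̂₂ = 211/2230 ≈ 0.09462.
Pooled p̂ = (162+211)/(2068+2230) = 373/4298 = 0.08678.
SE = √(p̂(1−p̂)(1/n₁+1/n₂)) = √(0.08678·0.91322·0.000931989) = √(7.3863e-05) = 0.00859.
z = (0.07834 − 0.09462)/0.00859 = -0.01628/0.00859 = -1.895.
p-value = 2·P(Z > 1.895) ≈ 0.0582.

z = -1.895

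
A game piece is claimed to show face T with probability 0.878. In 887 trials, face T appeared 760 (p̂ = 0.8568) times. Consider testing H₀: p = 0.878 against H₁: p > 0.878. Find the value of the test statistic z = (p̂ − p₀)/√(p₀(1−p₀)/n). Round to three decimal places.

p̂ = 760/887 ≈ 0.85682.
Standard error under H₀: √(0.878×0.122/887) = 0.01099.
z = (0.85682 − 0.878)/0.01099 = -0.02118/0.01099 = -1.927.

z = -1.927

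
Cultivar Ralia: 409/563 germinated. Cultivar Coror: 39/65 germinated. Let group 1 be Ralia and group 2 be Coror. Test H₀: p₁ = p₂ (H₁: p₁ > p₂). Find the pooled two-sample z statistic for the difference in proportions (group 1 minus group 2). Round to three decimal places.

z = 2.135

p̂₁ = 409/563 ≈ 0.72647, p̂₂ = 39/65 ≈ 0.60000.
Pooled p̂ = (409+39)/(563+65) = 448/628 = 0.71338.
SE = √(0.204471 × 0.0171608) = 0.05924.
z = (0.72647 − 0.60000)/0.05924 = 0.12647/0.05924 = 2.135.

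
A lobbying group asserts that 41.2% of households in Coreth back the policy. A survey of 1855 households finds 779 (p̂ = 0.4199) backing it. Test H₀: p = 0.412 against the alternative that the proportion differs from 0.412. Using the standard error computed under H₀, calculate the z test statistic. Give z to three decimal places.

z = 0.695

p̂ = 779/1855 ≈ 0.419946.
Standard error under H₀: √(0.412×0.588/1855) = 0.011428.
z = (0.419946 − 0.412)/0.011428 = 0.007946/0.011428 = 0.695.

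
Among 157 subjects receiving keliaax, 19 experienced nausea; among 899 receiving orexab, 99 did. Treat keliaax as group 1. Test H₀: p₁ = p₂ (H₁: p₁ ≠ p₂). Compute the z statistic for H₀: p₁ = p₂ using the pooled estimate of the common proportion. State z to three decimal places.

p̂₁ = 19/157 ≈ 0.12102, p̂₂ = 99/899 ≈ 0.11012.
Pooled p̂ = (19+99)/(157+899) = 118/1056 = 0.11174.
SE = √(p̂(1−p̂)(1/n₁+1/n₂)) = √(0.11174·0.88826·0.00748177) = √(0.000742611) = 0.02725.
z = (0.12102 − 0.11012)/0.02725 = 0.01090/0.02725 = 0.400.
Two-sided p-value ≈ 2·Φ(−0.400) = 0.6893.

z = 0.400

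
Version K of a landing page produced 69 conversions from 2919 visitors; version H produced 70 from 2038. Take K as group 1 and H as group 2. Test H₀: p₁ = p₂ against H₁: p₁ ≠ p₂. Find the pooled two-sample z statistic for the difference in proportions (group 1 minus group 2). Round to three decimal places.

z = -2.247

p̂₁ = 69/2919 ≈ 0.023638, p̂₂ = 70/2038 ≈ 0.034347.
Pooled p̂ = (69+70)/(2919+2038) = 139/4957 = 0.028041.
SE = √(0.0272548 × 0.00083326) = 0.004766.
z = (0.023638 − 0.034347)/0.004766 = -0.010709/0.004766 = -2.247.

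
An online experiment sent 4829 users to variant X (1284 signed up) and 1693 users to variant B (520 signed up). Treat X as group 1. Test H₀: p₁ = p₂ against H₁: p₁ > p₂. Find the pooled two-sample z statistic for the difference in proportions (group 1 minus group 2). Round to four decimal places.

p̂₁ = 1284/4829 = 0.265894, p̂₂ = 520/1693 = 0.307147.
Pooled p̂ = (1284+520)/(4829+1693) = 1804/6522 = 0.276602.
SE = √(0.200093 × 0.00079775) = 0.012634.
z = (0.265894 − 0.307147)/0.012634 = -0.041253/0.012634 = -3.2652.

z = -3.2652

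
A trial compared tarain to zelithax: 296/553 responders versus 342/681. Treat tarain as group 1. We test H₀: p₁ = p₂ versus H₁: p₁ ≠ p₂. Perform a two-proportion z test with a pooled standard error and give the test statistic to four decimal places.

p̂₁ = 296/553 = 0.535262, p̂₂ = 342/681 = 0.502203.
Pooled p̂ = (296+342)/(553+681) = 638/1234 = 0.517018.
SE = √(0.24971 × 0.00327675) = 0.028605.
z = (0.535262 − 0.502203)/0.028605 = 0.033059/0.028605 = 1.1557.

z = 1.1557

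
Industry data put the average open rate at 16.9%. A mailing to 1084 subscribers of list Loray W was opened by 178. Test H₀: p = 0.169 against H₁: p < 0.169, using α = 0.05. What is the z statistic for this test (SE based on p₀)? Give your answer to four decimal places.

z = -0.4211

p̂ = 178/1084 = 0.164207.
Under H₀, SE = √(0.169·0.831/1084) = √(0.000129556) = 0.011382.
z = (0.164207 − 0.169)/0.011382 = -0.004793/0.011382 = -0.4211.
p-value = P(Z < -0.421) ≈ 0.3368. With α = 0.05, fail to reject H₀.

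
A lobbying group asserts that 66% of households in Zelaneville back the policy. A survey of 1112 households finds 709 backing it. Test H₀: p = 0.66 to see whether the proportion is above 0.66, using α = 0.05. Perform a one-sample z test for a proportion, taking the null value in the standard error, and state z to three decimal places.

p̂ = 709/1112 = 0.637590.
Standard error under H₀: √(0.66×0.34/1112) = 0.014206.
z = (0.637590 − 0.66)/0.014206 = -0.022410/0.014206 = -1.578.
p-value = P(Z > -1.578) ≈ 0.9427; since p > α = 0.05, fail to reject H₀.

z = -1.578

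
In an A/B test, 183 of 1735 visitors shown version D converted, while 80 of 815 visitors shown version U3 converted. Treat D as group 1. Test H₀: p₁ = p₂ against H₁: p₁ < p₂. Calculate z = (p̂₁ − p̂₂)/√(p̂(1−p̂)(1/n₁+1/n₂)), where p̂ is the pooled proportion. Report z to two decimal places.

z = 0.57

p̂₁ = 183/1735 ≈ 0.1055, p̂₂ = 80/815 ≈ 0.0982.
Pooled p̂ = (183+80)/(1735+815) = 263/2550 = 0.1031.
SE = √(p̂(1−p̂)(1/n₁+1/n₂)) = √(0.1031·0.8969·0.00180336) = √(0.000166811) = 0.0129.
z = (0.1055 − 0.0982)/0.0129 = 0.0073/0.0129 = 0.57.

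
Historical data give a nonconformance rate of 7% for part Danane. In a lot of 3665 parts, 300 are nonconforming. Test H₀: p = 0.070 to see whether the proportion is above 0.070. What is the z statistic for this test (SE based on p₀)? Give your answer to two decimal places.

z = 2.81

p̂ = 300/3665 ≈ 0.081855.
Under H₀, SE = √(0.07·0.93/3665) = √(1.77626e-05) = 0.004215.
z = (0.081855 − 0.07)/0.004215 = 0.011855/0.004215 = 2.81.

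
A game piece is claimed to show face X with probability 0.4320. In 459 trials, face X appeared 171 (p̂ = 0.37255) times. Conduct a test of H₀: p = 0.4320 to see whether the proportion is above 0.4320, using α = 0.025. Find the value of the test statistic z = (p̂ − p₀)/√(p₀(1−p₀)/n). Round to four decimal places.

p̂ = 171/459 ≈ 0.372549.
SE = √(p₀(1−p₀)/n) = √(0.24538/459) = 0.023121.
z = (0.372549 − 0.432)/0.023121 = -0.059451/0.023121 = -2.5713.
p-value = P(Z > -2.571) ≈ 0.9949, so at α = 0.025 we fail to reject H₀.

z = -2.5713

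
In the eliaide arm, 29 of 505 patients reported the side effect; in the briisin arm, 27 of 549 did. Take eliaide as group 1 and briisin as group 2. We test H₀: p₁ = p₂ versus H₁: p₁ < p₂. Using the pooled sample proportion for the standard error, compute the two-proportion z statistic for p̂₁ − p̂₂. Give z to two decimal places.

p̂₁ = 29/505 = 0.05743, p̂₂ = 27/549 = 0.04918.
Pooled p̂ = (29+27)/(505+549) = 56/1054 = 0.05313.
SE = √(p̂(1−p̂)(1/n₁+1/n₂)) = √(0.05313·0.94687·0.00380169) = √(0.000191256) = 0.01383.
z = (0.05743 − 0.04918)/0.01383 = 0.00825/0.01383 = 0.60.
p-value = P(Z < 0.596) ≈ 0.7245.

z = 0.60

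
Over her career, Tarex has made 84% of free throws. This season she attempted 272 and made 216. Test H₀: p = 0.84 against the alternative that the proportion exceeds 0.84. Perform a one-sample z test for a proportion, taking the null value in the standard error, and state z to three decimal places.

p̂ = 216/272 = 0.79412.
Under H₀, SE = √(0.84·0.16/272) = √(0.000494118) = 0.02223.
z = (0.79412 − 0.84)/0.02223 = -0.04588/0.02223 = -2.064.
p-value = P(Z > -2.064) ≈ 0.9805.

z = -2.064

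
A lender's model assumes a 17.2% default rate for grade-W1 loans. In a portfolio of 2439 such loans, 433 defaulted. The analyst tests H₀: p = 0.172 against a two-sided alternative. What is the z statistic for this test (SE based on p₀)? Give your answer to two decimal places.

p̂ = 433/2439 = 0.1775.
SE = √(p₀(1−p₀)/n) = √(0.14242/2439) = 0.0076.
z = (0.1775 − 0.172)/0.0076 = 0.0055/0.0076 = 0.72.
p-value = 2·P(Z > 0.724) ≈ 0.4691.

z = 0.72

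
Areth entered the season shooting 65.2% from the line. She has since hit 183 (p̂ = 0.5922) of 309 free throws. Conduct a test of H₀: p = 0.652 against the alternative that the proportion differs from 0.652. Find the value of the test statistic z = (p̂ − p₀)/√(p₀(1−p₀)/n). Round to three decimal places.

z = -2.206

p̂ = 183/309 ≈ 0.59223.
SE = √(p₀(1−p₀)/n) = √(0.2269/309) = 0.02710.
z = (0.59223 − 0.652)/0.02710 = -0.05977/0.02710 = -2.206.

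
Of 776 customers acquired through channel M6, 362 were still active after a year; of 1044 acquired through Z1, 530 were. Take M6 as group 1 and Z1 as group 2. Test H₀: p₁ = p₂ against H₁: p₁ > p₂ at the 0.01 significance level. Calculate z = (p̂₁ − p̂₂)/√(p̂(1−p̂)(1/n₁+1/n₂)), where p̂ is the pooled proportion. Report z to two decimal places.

p̂₁ = 362/776 = 0.4665, p̂₂ = 530/1044 = 0.5077.
Pooled p̂ = (362+530)/(776+1044) = 892/1820 = 0.4901.
SE = √(p̂(1−p̂)(1/n₁+1/n₂)) = √(0.4901·0.5099·0.00224651) = √(0.000561409) = 0.0237.
z = (0.4665 − 0.5077)/0.0237 = -0.0412/0.0237 = -1.74.
p-value = P(Z > -1.737) ≈ 0.9588; since p > α = 0.01, fail to reject H₀.

z = -1.74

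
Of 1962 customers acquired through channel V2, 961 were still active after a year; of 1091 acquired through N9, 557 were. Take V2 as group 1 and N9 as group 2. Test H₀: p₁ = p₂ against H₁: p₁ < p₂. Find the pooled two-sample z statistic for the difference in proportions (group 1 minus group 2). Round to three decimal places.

z = -1.098

p̂₁ = 961/1962 ≈ 0.48981, p̂₂ = 557/1091 ≈ 0.51054.
Pooled p̂ = (961+557)/(1962+1091) = 1518/3053 = 0.49722.
SE = √(0.249992 × 0.00142627) = 0.01888.
z = (0.48981 − 0.51054)/0.01888 = -0.02073/0.01888 = -1.098.
p-value = P(Z < -1.098) ≈ 0.1361.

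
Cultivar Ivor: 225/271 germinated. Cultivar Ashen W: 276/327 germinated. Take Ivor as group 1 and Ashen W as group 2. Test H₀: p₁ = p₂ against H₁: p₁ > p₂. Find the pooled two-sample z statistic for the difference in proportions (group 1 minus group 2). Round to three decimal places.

p̂₁ = 225/271 ≈ 0.83026, p̂₂ = 276/327 ≈ 0.84404.
Pooled p̂ = (225+276)/(271+327) = 501/598 = 0.83779.
SE = √(p̂(1−p̂)(1/n₁+1/n₂)) = √(0.83779·0.16221·0.00674814) = √(0.000917046) = 0.03028.
z = (0.83026 − 0.84404)/0.03028 = -0.01378/0.03028 = -0.455.
p-value = P(Z > -0.455) ≈ 0.6754.

z = -0.455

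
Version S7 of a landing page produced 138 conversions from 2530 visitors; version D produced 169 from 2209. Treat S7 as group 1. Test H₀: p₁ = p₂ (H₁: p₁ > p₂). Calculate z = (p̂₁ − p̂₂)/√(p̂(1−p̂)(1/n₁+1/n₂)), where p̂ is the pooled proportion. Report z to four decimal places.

p̂₁ = 138/2530 = 0.0545455, p̂₂ = 169/2209 = 0.0765052.
Pooled p̂ = (138+169)/(2530+2209) = 307/4739 = 0.0647816.
SE = √(p̂(1−p̂)(1/n₁+1/n₂)) = √(0.0647816·0.9352184·0.00084795) = √(5.1373e-05) = 0.0071675.
z = (0.0545455 − 0.0765052)/0.0071675 = -0.0219597/0.0071675 = -3.0638.
p-value = P(Z > -3.064) ≈ 0.9989.

z = -3.0638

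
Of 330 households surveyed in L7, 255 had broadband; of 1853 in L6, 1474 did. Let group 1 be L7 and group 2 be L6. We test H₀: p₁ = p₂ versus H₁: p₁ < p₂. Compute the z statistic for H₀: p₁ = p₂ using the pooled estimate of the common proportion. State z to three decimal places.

z = -0.938

p̂₁ = 255/330 = 0.77273, p̂₂ = 1474/1853 = 0.79547.
Pooled p̂ = (255+1474)/(330+1853) = 1729/2183 = 0.79203.
SE = √(0.164719 × 0.00356997) = 0.02425.
z = (0.77273 − 0.79547)/0.02425 = -0.02274/0.02425 = -0.938.
p-value = P(Z < -0.938) ≈ 0.1742.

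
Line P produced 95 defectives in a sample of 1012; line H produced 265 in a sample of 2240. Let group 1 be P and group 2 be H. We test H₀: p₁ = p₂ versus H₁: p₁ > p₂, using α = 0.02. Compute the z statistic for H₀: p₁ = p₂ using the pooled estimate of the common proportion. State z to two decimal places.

p̂₁ = 95/1012 = 0.09387, p̂₂ = 265/2240 = 0.11830.
Pooled p̂ = (95+265)/(1012+2240) = 360/3252 = 0.11070.
SE = √(0.0984464 × 0.00143457) = 0.01188.
z = (0.09387 − 0.11830)/0.01188 = -0.02443/0.01188 = -2.06.
p-value = P(Z > -2.056) ≈ 0.9801. With α = 0.02, fail to reject H₀.

z = -2.06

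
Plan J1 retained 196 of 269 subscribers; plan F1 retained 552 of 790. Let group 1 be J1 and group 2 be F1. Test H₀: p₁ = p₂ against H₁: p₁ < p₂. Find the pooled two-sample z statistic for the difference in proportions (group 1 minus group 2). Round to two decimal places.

p̂₁ = 196/269 ≈ 0.7286, p̂₂ = 552/790 ≈ 0.6987.
Pooled p̂ = (196+552)/(269+790) = 748/1059 = 0.7063.
SE = √(p̂(1−p̂)(1/n₁+1/n₂)) = √(0.7063·0.2937·0.00498329) = √(0.00103368) = 0.0322.
z = (0.7286 − 0.6987)/0.0322 = 0.0299/0.0322 = 0.93.

z = 0.93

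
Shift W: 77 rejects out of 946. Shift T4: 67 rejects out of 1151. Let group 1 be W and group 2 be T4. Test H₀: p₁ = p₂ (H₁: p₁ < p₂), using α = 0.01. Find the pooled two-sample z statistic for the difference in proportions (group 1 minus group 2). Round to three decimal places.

z = 2.089

p̂₁ = 77/946 = 0.08140, p̂₂ = 67/1151 = 0.05821.
Pooled p̂ = (77+67)/(946+1151) = 144/2097 = 0.06867.
SE = √(0.063954 × 0.00192589) = 0.01110.
z = (0.08140 − 0.05821)/0.01110 = 0.02319/0.01110 = 2.089.
p-value = P(Z < 2.089) ≈ 0.9817, so at α = 0.01 we fail to reject H₀.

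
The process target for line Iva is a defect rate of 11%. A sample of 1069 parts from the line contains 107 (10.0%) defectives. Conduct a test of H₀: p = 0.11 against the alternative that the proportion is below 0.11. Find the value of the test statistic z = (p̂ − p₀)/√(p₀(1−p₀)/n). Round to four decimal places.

z = -1.0352

p̂ = 107/1069 ≈ 0.1000935.
Under H₀, SE = √(0.11·0.89/1069) = √(9.15809e-05) = 0.0095698.
z = (0.1000935 − 0.11)/0.0095698 = -0.0099065/0.0095698 = -1.0352.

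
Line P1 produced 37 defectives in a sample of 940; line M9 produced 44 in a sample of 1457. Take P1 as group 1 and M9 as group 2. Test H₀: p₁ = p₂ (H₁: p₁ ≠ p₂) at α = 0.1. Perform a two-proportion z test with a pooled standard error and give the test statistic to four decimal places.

z = 1.2121

p̂₁ = 37/940 ≈ 0.0393617, p̂₂ = 44/1457 ≈ 0.0301990.
Pooled p̂ = (37+44)/(940+1457) = 81/2397 = 0.0337922.
SE = √(p̂(1−p̂)(1/n₁+1/n₂)) = √(0.0337922·0.9662078·0.00175017) = √(5.71437e-05) = 0.0075593.
z = (0.0393617 − 0.0301990)/0.0075593 = 0.0091627/0.0075593 = 1.2121.
p-value = 2·P(Z > 1.212) ≈ 0.2255; since p > α = 0.1, fail to reject H₀.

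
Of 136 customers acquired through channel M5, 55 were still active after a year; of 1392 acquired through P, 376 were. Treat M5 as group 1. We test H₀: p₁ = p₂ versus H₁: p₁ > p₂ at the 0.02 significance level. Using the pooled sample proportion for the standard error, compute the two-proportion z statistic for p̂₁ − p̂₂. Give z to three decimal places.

z = 3.322

p̂₁ = 55/136 = 0.40441, p̂₂ = 376/1392 = 0.27011.
Pooled p̂ = (55+376)/(136+1392) = 431/1528 = 0.28207.
SE = √(0.202506 × 0.00807133) = 0.04043.
z = (0.40441 − 0.27011)/0.04043 = 0.13430/0.04043 = 3.322.
p-value = P(Z > 3.322) ≈ 0.0004, so at α = 0.02 we reject H₀.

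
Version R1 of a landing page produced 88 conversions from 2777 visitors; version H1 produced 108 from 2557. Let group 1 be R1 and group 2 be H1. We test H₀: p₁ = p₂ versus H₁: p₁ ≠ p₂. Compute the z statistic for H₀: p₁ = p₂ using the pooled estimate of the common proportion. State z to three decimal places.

p̂₁ = 88/2777 = 0.031689, p̂₂ = 108/2557 = 0.042237.
Pooled p̂ = (88+108)/(2777+2557) = 196/5334 = 0.036745.
SE = √(p̂(1−p̂)(1/n₁+1/n₂)) = √(0.036745·0.963255·0.000751184) = √(2.65883e-05) = 0.005156.
z = (0.031689 − 0.042237)/0.005156 = -0.010548/0.005156 = -2.046.

z = -2.046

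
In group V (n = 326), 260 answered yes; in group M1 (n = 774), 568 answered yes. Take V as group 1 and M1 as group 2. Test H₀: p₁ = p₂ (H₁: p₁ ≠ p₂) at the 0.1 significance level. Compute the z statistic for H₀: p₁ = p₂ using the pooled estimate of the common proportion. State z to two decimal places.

p̂₁ = 260/326 = 0.79755, p̂₂ = 568/774 = 0.73385.
Pooled p̂ = (260+568)/(326+774) = 828/1100 = 0.75273.
SE = √(p̂(1−p̂)(1/n₁+1/n₂)) = √(0.75273·0.24727·0.00435947) = √(0.000811424) = 0.02849.
z = (0.79755 − 0.73385)/0.02849 = 0.06370/0.02849 = 2.24.
p-value = 2·P(Z > 2.236) ≈ 0.0253. With α = 0.1, reject H₀.

z = 2.24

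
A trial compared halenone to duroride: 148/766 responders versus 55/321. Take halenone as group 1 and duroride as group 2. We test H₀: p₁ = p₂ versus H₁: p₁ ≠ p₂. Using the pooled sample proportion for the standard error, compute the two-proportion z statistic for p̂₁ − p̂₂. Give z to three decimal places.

z = 0.844

p̂₁ = 148/766 = 0.19321, p̂₂ = 55/321 = 0.17134.
Pooled p̂ = (148+55)/(766+321) = 203/1087 = 0.18675.
SE = √(0.151876 × 0.00442075) = 0.02591.
z = (0.19321 − 0.17134)/0.02591 = 0.02187/0.02591 = 0.844.
p-value = 2·P(Z > 0.844) ≈ 0.3986.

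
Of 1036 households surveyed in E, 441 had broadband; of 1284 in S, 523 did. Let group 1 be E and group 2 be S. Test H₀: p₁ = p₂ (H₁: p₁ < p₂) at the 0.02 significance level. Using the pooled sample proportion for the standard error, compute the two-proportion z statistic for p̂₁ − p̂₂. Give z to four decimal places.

p̂₁ = 441/1036 ≈ 0.425676, p̂₂ = 523/1284 ≈ 0.407321.
Pooled p̂ = (441+523)/(1036+1284) = 964/2320 = 0.415517.
SE = √(0.242863 × 0.00174407) = 0.020581.
z = (0.425676 − 0.407321)/0.020581 = 0.018355/0.020581 = 0.8918.
p-value = P(Z < 0.892) ≈ 0.8138, so at α = 0.02 we fail to reject H₀.

z = 0.8918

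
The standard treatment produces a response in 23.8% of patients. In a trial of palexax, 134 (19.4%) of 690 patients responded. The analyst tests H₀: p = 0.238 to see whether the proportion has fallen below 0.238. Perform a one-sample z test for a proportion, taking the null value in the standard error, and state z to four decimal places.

z = -2.7015

p̂ = 134/690 ≈ 0.194203.
Standard error under H₀: √(0.238×0.762/690) = 0.016212.
z = (0.194203 − 0.238)/0.016212 = -0.043797/0.016212 = -2.7015.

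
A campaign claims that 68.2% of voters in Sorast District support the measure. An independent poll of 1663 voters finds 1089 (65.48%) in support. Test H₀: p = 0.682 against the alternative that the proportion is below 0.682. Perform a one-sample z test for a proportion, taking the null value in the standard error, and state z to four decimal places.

z = -2.3783

p̂ = 1089/1663 = 0.6548406.
Under H₀, SE = √(0.682·0.318/1663) = √(0.000130413) = 0.0114198.
z = (0.6548406 − 0.682)/0.0114198 = -0.0271594/0.0114198 = -2.3783.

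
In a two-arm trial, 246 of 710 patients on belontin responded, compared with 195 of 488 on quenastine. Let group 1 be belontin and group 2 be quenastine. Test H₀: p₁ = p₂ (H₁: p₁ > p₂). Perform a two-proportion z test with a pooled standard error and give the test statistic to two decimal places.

z = -1.87

p̂₁ = 246/710 = 0.3465, p̂₂ = 195/488 = 0.3996.
Pooled p̂ = (246+195)/(710+488) = 441/1198 = 0.3681.
SE = √(0.232606 × 0.00345763) = 0.0284.
z = (0.3465 − 0.3996)/0.0284 = -0.0531/0.0284 = -1.87.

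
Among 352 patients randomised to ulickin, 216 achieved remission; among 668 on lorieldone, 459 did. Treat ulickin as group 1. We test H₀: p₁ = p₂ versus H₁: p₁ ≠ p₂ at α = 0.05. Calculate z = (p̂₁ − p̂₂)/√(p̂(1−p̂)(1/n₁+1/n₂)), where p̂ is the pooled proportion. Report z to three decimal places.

z = -2.358

p̂₁ = 216/352 ≈ 0.61364, p̂₂ = 459/668 ≈ 0.68713.
Pooled p̂ = (216+459)/(352+668) = 675/1020 = 0.66176.
SE = √(0.223832 × 0.00433792) = 0.03116.
z = (0.61364 − 0.68713)/0.03116 = -0.07349/0.03116 = -2.358.
p-value = 2·P(Z > 2.358) ≈ 0.0184; since p < α = 0.05, reject H₀.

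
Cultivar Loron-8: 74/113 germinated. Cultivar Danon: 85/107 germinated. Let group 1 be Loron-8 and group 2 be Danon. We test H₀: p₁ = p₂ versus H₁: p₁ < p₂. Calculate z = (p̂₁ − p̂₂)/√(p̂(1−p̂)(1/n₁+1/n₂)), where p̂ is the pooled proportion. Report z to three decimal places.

z = -2.311

p̂₁ = 74/113 = 0.65487, p̂₂ = 85/107 = 0.79439.
Pooled p̂ = (74+85)/(113+107) = 159/220 = 0.72273.
SE = √(p̂(1−p̂)(1/n₁+1/n₂)) = √(0.72273·0.27727·0.0181954) = √(0.00364621) = 0.06038.
z = (0.65487 − 0.79439)/0.06038 = -0.13952/0.06038 = -2.311.
p-value = P(Z < -2.311) ≈ 0.0104.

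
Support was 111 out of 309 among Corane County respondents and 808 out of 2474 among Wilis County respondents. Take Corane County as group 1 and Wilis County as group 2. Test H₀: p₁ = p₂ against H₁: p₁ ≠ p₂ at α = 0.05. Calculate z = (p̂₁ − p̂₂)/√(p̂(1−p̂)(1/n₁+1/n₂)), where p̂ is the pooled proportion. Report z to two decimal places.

p̂₁ = 111/309 ≈ 0.3592, p̂₂ = 808/2474 ≈ 0.3266.
Pooled p̂ = (111+808)/(309+2474) = 919/2783 = 0.3302.
SE = √(0.221174 × 0.00364045) = 0.0284.
z = (0.3592 − 0.3266)/0.0284 = 0.0326/0.0284 = 1.15.
p-value = 2·P(Z > 1.150) ≈ 0.2502; since p > α = 0.05, fail to reject H₀.

z = 1.15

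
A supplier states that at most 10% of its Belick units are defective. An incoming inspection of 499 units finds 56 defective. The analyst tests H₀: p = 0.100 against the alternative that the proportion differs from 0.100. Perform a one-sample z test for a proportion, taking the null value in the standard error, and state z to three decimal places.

p̂ = 56/499 = 0.11222.
Under H₀, SE = √(0.1·0.9/499) = √(0.000180361) = 0.01343.
z = (0.11222 − 0.1)/0.01343 = 0.01222/0.01343 = 0.910.

z = 0.910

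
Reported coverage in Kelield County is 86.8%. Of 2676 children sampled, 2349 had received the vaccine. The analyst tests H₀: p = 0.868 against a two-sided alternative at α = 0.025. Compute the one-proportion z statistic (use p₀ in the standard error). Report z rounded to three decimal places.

p̂ = 2349/2676 ≈ 0.87780.
SE = √(p₀(1−p₀)/n) = √(0.11458/2676) = 0.00654.
z = (0.87780 − 0.868)/0.00654 = 0.00980/0.00654 = 1.498.
p-value = 2·P(Z > 1.498) ≈ 0.1341. With α = 0.025, fail to reject H₀.

z = 1.498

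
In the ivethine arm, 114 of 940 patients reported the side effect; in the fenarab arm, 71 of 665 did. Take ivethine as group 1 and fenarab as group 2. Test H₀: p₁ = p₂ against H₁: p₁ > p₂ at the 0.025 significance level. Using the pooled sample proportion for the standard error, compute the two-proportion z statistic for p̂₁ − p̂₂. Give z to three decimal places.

p̂₁ = 114/940 ≈ 0.12128, p̂₂ = 71/665 ≈ 0.10677.
Pooled p̂ = (114+71)/(940+665) = 185/1605 = 0.11526.
SE = √(0.101979 × 0.00256759) = 0.01618.
z = (0.12128 − 0.10677)/0.01618 = 0.01451/0.01618 = 0.897.
p-value = P(Z > 0.897) ≈ 0.1849. With α = 0.025, fail to reject H₀.

z = 0.897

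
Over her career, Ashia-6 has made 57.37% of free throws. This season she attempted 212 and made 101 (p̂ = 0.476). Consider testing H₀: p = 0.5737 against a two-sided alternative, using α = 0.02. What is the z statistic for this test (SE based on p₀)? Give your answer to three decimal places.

z = -2.864

p̂ = 101/212 ≈ 0.47642.
Under H₀, SE = √(0.5737·0.4263/212) = √(0.00115362) = 0.03397.
z = (0.47642 − 0.5737)/0.03397 = -0.09728/0.03397 = -2.864.
p-value = 2·P(Z > 2.864) ≈ 0.0042; since p < α = 0.02, reject H₀.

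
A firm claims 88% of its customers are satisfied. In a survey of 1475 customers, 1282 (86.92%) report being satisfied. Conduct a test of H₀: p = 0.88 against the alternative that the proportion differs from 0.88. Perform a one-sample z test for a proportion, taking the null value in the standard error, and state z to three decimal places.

p̂ = 1282/1475 = 0.869153.
SE = √(p₀(1−p₀)/n) = √(0.1056/1475) = 0.008461.
z = (0.869153 − 0.88)/0.008461 = -0.010847/0.008461 = -1.282.
Two-sided p-value ≈ 2·Φ(−1.282) = 0.1998.

z = -1.282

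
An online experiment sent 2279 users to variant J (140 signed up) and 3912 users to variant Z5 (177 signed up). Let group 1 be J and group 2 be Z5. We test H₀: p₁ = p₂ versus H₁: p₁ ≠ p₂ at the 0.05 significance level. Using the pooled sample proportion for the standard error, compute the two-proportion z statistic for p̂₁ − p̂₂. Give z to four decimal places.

p̂₁ = 140/2279 ≈ 0.0614305, p̂₂ = 177/3912 ≈ 0.0452454.
Pooled p̂ = (140+177)/(2279+3912) = 317/6191 = 0.0512034.
SE = √(0.0485816 × 0.000694413) = 0.0058082.
z = (0.0614305 − 0.0452454)/0.0058082 = 0.0161851/0.0058082 = 2.7866.
p-value = 2·P(Z > 2.787) ≈ 0.0053, so at α = 0.05 we reject H₀.

z = 2.7866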